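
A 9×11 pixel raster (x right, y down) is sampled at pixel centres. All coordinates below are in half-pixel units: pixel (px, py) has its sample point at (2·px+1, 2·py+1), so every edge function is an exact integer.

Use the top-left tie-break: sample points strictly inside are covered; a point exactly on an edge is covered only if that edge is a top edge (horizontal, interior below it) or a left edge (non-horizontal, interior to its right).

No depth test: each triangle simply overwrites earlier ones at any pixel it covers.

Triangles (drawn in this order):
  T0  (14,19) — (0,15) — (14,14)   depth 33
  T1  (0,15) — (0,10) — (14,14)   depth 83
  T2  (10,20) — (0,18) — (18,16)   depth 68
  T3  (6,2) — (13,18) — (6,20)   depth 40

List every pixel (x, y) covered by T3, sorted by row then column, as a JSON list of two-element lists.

T0:
  2·area = 70
  edge (14, 19)→(0, 15): d=(-14,-4) top-left  bias=+0
  edge (0, 15)→(14, 14): d=(14,-1) top-left  bias=+0
  edge (14, 14)→(14, 19): d=(0,5) right/bottom  bias=-1
    (0,7)@(1, 15): e=[4,1,65] → X
    (1,7)@(3, 15): e=[12,3,55] → X
    (2,7)@(5, 15): e=[20,5,45] → X
    (3,7)@(7, 15): e=[28,7,35] → X
    (4,7)@(9, 15): e=[36,9,25] → X
    (5,7)@(11, 15): e=[44,11,15] → X
    (6,7)@(13, 15): e=[52,13,5] → X
    (7,7)@(15, 15): e=[60,15,-5] → .
    (0,8)@(1, 17): e=[-24,29,65] → .
    (1,8)@(3, 17): e=[-16,31,55] → .
    (2,8)@(5, 17): e=[-8,33,45] → .
    (3,8)@(7, 17): e=[0,35,35] → X  [on edge]
  covered (11 px):
    . . . . . . . . .
    . . . . . . . . .
    . . . . . . . . .
    . . . . . . . . .
    . . . . . . . . .
    . . . . . . . . .
    . . . . . . . . .
    X X X X X X X . .
    . . . X X X X . .
    . . . . . . . . .
    . . . . . . . . .
T1:
  2·area = 70
  edge (0, 15)→(0, 10): d=(0,-5) top-left  bias=+0
  edge (0, 10)→(14, 14): d=(14,4) right/bottom  bias=-1
  edge (14, 14)→(0, 15): d=(-14,1) right/bottom  bias=-1
    (0,5)@(1, 11): e=[5,10,55] → X
    (1,5)@(3, 11): e=[15,2,53] → X
    (2,5)@(5, 11): e=[25,-6,51] → .
    (0,6)@(1, 13): e=[5,38,27] → X
    (2,6)@(5, 13): e=[25,22,23] → X
    (3,6)@(7, 13): e=[35,14,21] → X
    (4,6)@(9, 13): e=[45,6,19] → X
    (5,6)@(11, 13): e=[55,-2,17] → .
    (0,7)@(1, 15): e=[5,66,-1] → .
    (1,7)@(3, 15): e=[15,58,-3] → .
    (2,7)@(5, 15): e=[25,50,-5] → .
    (3,7)@(7, 15): e=[35,42,-7] → .
  covered (7 px):
    . . . . . . . . .
    . . . . . . . . .
    . . . . . . . . .
    . . . . . . . . .
    . . . . . . . . .
    X X . . . . . . .
    X X X X X . . . .
    . . . . . . . . .
    . . . . . . . . .
    . . . . . . . . .
    . . . . . . . . .
T2:
  2·area = 56
  edge (10, 20)→(0, 18): d=(-10,-2) top-left  bias=+0
  edge (0, 18)→(18, 16): d=(18,-2) top-left  bias=+0
  edge (18, 16)→(10, 20): d=(-8,4) right/bottom  bias=-1
    (4,8)@(9, 17): e=[28,0,28] → X  [on edge]
    (5,8)@(11, 17): e=[32,4,20] → X
    (6,8)@(13, 17): e=[36,8,12] → X
    (7,8)@(15, 17): e=[40,12,4] → X
    (8,8)@(17, 17): e=[44,16,-4] → .
    (2,9)@(5, 19): e=[0,28,28] → X  [on edge]
    (3,9)@(7, 19): e=[4,32,20] → X
    (6,9)@(13, 19): e=[16,44,-4] → .
    (7,9)@(15, 19): e=[20,48,-12] → .
    (2,10)@(5, 21): e=[-20,64,12] → .
    (3,10)@(7, 21): e=[-16,68,4] → .
    (4,10)@(9, 21): e=[-12,72,-4] → .
    (7,10)@(15, 21): e=[0,84,-28] → .  [on edge]
  covered (8 px):
    . . . . . . . . .
    . . . . . . . . .
    . . . . . . . . .
    . . . . . . . . .
    . . . . . . . . .
    . . . . . . . . .
    . . . . . . . . .
    . . . . . . . . .
    . . . . X X X X .
    . . X X X X . . .
    . . . . . . . . .
T3:
  2·area = 126
  edge (6, 2)→(13, 18): d=(7,16) right/bottom  bias=-1
  edge (13, 18)→(6, 20): d=(-7,2) right/bottom  bias=-1
  edge (6, 20)→(6, 2): d=(0,-18) top-left  bias=+0
    (3,2)@(7, 5): e=[5,103,18] → X
    (4,2)@(9, 5): e=[-27,99,54] → .
    (3,3)@(7, 7): e=[19,89,18] → X
    (4,3)@(9, 7): e=[-13,85,54] → .
    (3,4)@(7, 9): e=[33,75,18] → X
    (4,4)@(9, 9): e=[1,71,54] → X
    (5,4)@(11, 9): e=[-31,67,90] → .
    (3,5)@(7, 11): e=[47,61,18] → X
    (5,5)@(11, 11): e=[-17,53,90] → .
    (3,6)@(7, 13): e=[61,47,18] → X
    (5,6)@(11, 13): e=[-3,39,90] → .
    (3,7)@(7, 15): e=[75,33,18] → X
  covered (16 px):
    . . . . . . . . .
    . . . . . . . . .
    . . . X . . . . .
    . . . X . . . . .
    . . . X X . . . .
    . . . X X . . . .
    . . . X X . . . .
    . . . X X X . . .
    . . . X X X . . .
    . . . X X . . . .
    . . . . . . . . .

Answer: [[3,2],[3,3],[3,4],[4,4],[3,5],[4,5],[3,6],[4,6],[3,7],[4,7],[5,7],[3,8],[4,8],[5,8],[3,9],[4,9]]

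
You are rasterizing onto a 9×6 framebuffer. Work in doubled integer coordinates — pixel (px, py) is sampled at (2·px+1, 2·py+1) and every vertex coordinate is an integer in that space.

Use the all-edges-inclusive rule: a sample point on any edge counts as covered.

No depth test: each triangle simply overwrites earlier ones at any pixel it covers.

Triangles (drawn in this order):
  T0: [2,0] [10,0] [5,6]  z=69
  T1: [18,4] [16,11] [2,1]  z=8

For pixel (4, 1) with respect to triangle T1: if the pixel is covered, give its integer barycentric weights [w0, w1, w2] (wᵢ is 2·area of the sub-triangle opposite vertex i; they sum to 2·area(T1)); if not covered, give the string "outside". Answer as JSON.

T0:
  2·area = 48
  edge (2, 0)→(10, 0): d=(8,0) inclusive
  edge (10, 0)→(5, 6): d=(-5,6) inclusive
  edge (5, 6)→(2, 0): d=(-3,-6) inclusive
    (1,0)@(3, 1): e=[8,37,3] → █
    (2,0)@(5, 1): e=[8,25,15] → █
    (3,0)@(7, 1): e=[8,13,27] → █
    (4,0)@(9, 1): e=[8,1,39] → █
    (5,0)@(11, 1): e=[8,-11,51] → ·
    (1,1)@(3, 3): e=[24,27,-3] → ·
    (2,1)@(5, 3): e=[24,15,9] → █
    (4,1)@(9, 3): e=[24,-9,33] → ·
    (2,2)@(5, 5): e=[40,5,3] → █
    (3,2)@(7, 5): e=[40,-7,15] → ·
    (2,3)@(5, 7): e=[56,-5,-3] → ·
  covered (7 px):
    · █ █ █ █ · · · ·
    · · █ █ · · · · ·
    · · █ · · · · · ·
    · · · · · · · · ·
    · · · · · · · · ·
    · · · · · · · · ·
T1:
  2·area = 118
  edge (18, 4)→(16, 11): d=(-2,7) inclusive
  edge (16, 11)→(2, 1): d=(-14,-10) inclusive
  edge (2, 1)→(18, 4): d=(16,3) inclusive
    (2,1)@(5, 3): e=[93,2,23] → █
    (3,1)@(7, 3): e=[79,22,17] → █
    (4,1)@(9, 3): e=[65,42,11] → █
    (5,1)@(11, 3): e=[51,62,5] → █
    (6,1)@(13, 3): e=[37,82,-1] → ·
    (2,2)@(5, 5): e=[89,-26,55] → ·
    (3,2)@(7, 5): e=[75,-6,49] → ·
    (4,2)@(9, 5): e=[61,14,43] → █
    (6,2)@(13, 5): e=[33,54,31] → █
    (7,2)@(15, 5): e=[19,74,25] → █
    (8,2)@(17, 5): e=[5,94,19] → █
    (4,3)@(9, 7): e=[57,-14,75] → ·
  covered (14 px):
    · · · · · · · · ·
    · · █ █ █ █ · · ·
    · · · · █ █ █ █ █
    · · · · · █ █ █ █
    · · · · · · · █ ·
    · · · · · · · · ·

Answer: [42,11,65]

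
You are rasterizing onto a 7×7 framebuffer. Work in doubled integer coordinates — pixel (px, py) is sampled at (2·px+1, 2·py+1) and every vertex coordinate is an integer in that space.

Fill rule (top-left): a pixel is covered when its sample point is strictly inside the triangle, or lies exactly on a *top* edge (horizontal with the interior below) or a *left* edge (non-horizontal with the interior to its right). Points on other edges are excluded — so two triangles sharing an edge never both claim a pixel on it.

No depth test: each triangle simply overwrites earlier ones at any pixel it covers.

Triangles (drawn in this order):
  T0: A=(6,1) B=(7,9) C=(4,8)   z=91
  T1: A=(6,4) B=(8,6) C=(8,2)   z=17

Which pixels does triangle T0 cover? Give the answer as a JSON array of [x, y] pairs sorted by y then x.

T0:
  2·area = 23
  edge (6, 1)→(7, 9): d=(1,8) right/bottom  bias=-1
  edge (7, 9)→(4, 8): d=(-3,-1) top-left  bias=+0
  edge (4, 8)→(6, 1): d=(2,-7) top-left  bias=+0
    (2,2)@(5, 5): e=[12,10,1] → █
    (3,2)@(7, 5): e=[-4,12,15] → ·
    (0,3)@(1, 7): e=[46,0,-23] → ·  [on edge]
    (2,3)@(5, 7): e=[14,4,5] → █
    (3,3)@(7, 7): e=[-2,6,19] → ·
    (2,4)@(5, 9): e=[16,-2,9] → ·
    (3,4)@(7, 9): e=[0,0,23] → ·  [on edge]
    (6,5)@(13, 11): e=[-46,0,69] → ·  [on edge]
  covered (2 px):
    · · · · · · ·
    · · · · · · ·
    · · █ · · · ·
    · · █ · · · ·
    · · · · · · ·
    · · · · · · ·
    · · · · · · ·
T1:
  2·area = 8  (B↔C swapped to make it positive)
  edge (6, 4)→(8, 2): d=(2,-2) top-left  bias=+0
  edge (8, 2)→(8, 6): d=(0,4) right/bottom  bias=-1
  edge (8, 6)→(6, 4): d=(-2,-2) top-left  bias=+0
    (1,0)@(3, 1): e=[-12,20,0] → ·  [on edge]
    (4,0)@(9, 1): e=[0,-4,12] → ·  [on edge]
    (2,1)@(5, 3): e=[-4,12,0] → ·  [on edge]
    (3,1)@(7, 3): e=[0,4,4] → █  [on edge]
    (4,1)@(9, 3): e=[4,-4,8] → ·
    (2,2)@(5, 5): e=[0,12,-4] → ·  [on edge]
    (3,2)@(7, 5): e=[4,4,0] → █  [on edge]
    (4,2)@(9, 5): e=[8,-4,4] → ·
    (1,3)@(3, 7): e=[0,20,-12] → ·  [on edge]
    (3,3)@(7, 7): e=[8,4,-4] → ·
    (4,3)@(9, 7): e=[12,-4,0] → ·  [on edge]
    (0,4)@(1, 9): e=[0,28,-20] → ·  [on edge]
    (5,4)@(11, 9): e=[20,-12,0] → ·  [on edge]
    (6,5)@(13, 11): e=[28,-20,0] → ·  [on edge]
  covered (2 px):
    · · · · · · ·
    · · · █ · · ·
    · · · █ · · ·
    · · · · · · ·
    · · · · · · ·
    · · · · · · ·
    · · · · · · ·

Answer: [[2,2],[2,3]]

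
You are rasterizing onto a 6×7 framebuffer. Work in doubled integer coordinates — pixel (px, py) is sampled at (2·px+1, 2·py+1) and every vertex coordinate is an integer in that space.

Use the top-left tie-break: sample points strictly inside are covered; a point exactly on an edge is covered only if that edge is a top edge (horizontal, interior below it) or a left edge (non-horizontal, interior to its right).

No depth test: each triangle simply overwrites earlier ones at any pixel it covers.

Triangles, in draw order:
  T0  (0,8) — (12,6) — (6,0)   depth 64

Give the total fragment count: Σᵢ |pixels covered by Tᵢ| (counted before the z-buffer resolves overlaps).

T0:
  2·area = 84  (B↔C swapped to make it positive)
  edge (0, 8)→(6, 0): d=(6,-8) top-left  bias=+0
  edge (6, 0)→(12, 6): d=(6,6) right/bottom  bias=-1
  edge (12, 6)→(0, 8): d=(-12,2) right/bottom  bias=-1
    (3,0)@(7, 1): e=[14,0,70] → ·  [on edge]
    (2,1)@(5, 3): e=[10,24,50] → #
    (3,1)@(7, 3): e=[26,12,46] → #
    (4,1)@(9, 3): e=[42,0,42] → ·  [on edge]
    (1,2)@(3, 5): e=[6,48,30] → #
    (4,2)@(9, 5): e=[54,12,18] → #
    (5,2)@(11, 5): e=[70,0,14] → ·  [on edge]
    (0,3)@(1, 7): e=[2,72,10] → #
    (3,3)@(7, 7): e=[50,36,-2] → ·
    (4,3)@(9, 7): e=[66,24,-6] → ·
    (0,4)@(1, 9): e=[14,84,-14] → ·
    (1,4)@(3, 9): e=[30,72,-18] → ·
  covered (9 px):
    · · · · · ·
    · · # # · ·
    · # # # # ·
    # # # · · ·
    · · · · · ·
    · · · · · ·
    · · · · · ·

Final: 9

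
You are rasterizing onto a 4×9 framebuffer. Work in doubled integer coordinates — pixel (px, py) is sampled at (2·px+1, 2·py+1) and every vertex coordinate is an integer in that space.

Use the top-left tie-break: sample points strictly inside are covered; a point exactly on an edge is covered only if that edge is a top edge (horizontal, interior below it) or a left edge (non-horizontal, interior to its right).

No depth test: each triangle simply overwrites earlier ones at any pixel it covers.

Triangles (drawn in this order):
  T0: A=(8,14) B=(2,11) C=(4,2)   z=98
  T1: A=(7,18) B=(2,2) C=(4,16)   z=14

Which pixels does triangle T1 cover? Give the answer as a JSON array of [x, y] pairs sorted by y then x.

T0:
  2·area = 60
  edge (8, 14)→(2, 11): d=(-6,-3) top-left  bias=+0
  edge (2, 11)→(4, 2): d=(2,-9) top-left  bias=+0
  edge (4, 2)→(8, 14): d=(4,12) right/bottom  bias=-1
    (2,2)@(5, 5): e=[45,15,0] → ·  [on edge]
    (1,3)@(3, 7): e=[27,1,32] → #
    (2,3)@(5, 7): e=[33,19,8] → #
    (3,3)@(7, 7): e=[39,37,-16] → ·
    (1,4)@(3, 9): e=[15,5,40] → #
    (3,4)@(7, 9): e=[27,41,-8] → ·
    (1,5)@(3, 11): e=[3,9,48] → #
    (3,5)@(7, 11): e=[15,45,0] → ·  [on edge]
    (1,6)@(3, 13): e=[-9,13,56] → ·
    (2,6)@(5, 13): e=[-3,31,32] → ·
    (3,6)@(7, 13): e=[3,49,8] → #
    (3,7)@(7, 15): e=[-9,53,16] → ·
  covered (7 px):
    · · · ·
    · · · ·
    · · · ·
    · # # ·
    · # # ·
    · # # ·
    · · · #
    · · · ·
    · · · ·
T1:
  2·area = 38  (B↔C swapped to make it positive)
  edge (7, 18)→(4, 16): d=(-3,-2) top-left  bias=+0
  edge (4, 16)→(2, 2): d=(-2,-14) top-left  bias=+0
  edge (2, 2)→(7, 18): d=(5,16) right/bottom  bias=-1
    (1,3)@(3, 7): e=[25,4,9] → #
    (2,3)@(5, 7): e=[29,32,-23] → ·
    (1,4)@(3, 9): e=[19,0,19] → #  [on edge]
    (2,4)@(5, 9): e=[23,28,-13] → ·
    (1,5)@(3, 11): e=[13,-4,29] → ·
    (2,6)@(5, 13): e=[11,20,7] → #
    (3,6)@(7, 13): e=[15,48,-25] → ·
    (2,7)@(5, 15): e=[5,16,17] → #
    (3,7)@(7, 15): e=[9,44,-15] → ·
    (2,8)@(5, 17): e=[-1,12,27] → ·
  covered (4 px):
    · · · ·
    · · · ·
    · · · ·
    · # · ·
    · # · ·
    · · · ·
    · · # ·
    · · # ·
    · · · ·

Result: [[1,3],[1,4],[2,6],[2,7]]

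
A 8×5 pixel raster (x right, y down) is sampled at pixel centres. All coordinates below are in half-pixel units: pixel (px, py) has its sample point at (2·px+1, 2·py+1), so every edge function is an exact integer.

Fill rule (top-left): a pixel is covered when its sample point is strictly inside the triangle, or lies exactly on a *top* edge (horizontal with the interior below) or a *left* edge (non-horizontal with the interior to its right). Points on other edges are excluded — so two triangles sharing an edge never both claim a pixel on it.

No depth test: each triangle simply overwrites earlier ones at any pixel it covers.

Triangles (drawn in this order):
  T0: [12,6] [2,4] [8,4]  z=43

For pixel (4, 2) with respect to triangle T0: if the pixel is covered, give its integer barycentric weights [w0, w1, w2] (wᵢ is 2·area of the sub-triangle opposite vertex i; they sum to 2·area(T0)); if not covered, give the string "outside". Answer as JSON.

T0:
  2·area = 12
  edge (12, 6)→(2, 4): d=(-10,-2) top-left  bias=+0
  edge (2, 4)→(8, 4): d=(6,0) top-left  bias=+0
  edge (8, 4)→(12, 6): d=(4,2) right/bottom  bias=-1
    (3,2)@(7, 5): e=[0,6,6] → #  [on edge]
    (4,2)@(9, 5): e=[4,6,2] → #
    (5,2)@(11, 5): e=[8,6,-2] → ·
    (3,3)@(7, 7): e=[-20,18,14] → ·
    (4,3)@(9, 7): e=[-16,18,10] → ·
  covered (2 px):
    · · · · · · · ·
    · · · · · · · ·
    · · · # # · · ·
    · · · · · · · ·
    · · · · · · · ·

Final: [6,2,4]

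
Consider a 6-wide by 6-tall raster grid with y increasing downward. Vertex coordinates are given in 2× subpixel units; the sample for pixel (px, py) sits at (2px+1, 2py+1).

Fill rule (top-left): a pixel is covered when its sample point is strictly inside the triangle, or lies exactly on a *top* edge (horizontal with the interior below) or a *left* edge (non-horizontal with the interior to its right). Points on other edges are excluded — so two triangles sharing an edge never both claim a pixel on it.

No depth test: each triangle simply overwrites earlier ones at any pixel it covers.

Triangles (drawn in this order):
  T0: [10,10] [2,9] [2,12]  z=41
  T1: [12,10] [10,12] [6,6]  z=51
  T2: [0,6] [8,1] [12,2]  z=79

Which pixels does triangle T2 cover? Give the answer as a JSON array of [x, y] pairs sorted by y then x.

T0:
  2·area = 24  (B↔C swapped to make it positive)
  edge (10, 10)→(2, 12): d=(-8,2) right/bottom  bias=-1
  edge (2, 12)→(2, 9): d=(0,-3) top-left  bias=+0
  edge (2, 9)→(10, 10): d=(8,1) right/bottom  bias=-1
    (1,5)@(3, 11): e=[6,3,15] → #
    (2,5)@(5, 11): e=[2,9,13] → #
    (3,5)@(7, 11): e=[-2,15,11] → ·
  covered (2 px):
    · · · · · ·
    · · · · · ·
    · · · · · ·
    · · · · · ·
    · · · · · ·
    · # # · · ·
T1:
  2·area = 20
  edge (12, 10)→(10, 12): d=(-2,2) right/bottom  bias=-1
  edge (10, 12)→(6, 6): d=(-4,-6) top-left  bias=+0
  edge (6, 6)→(12, 10): d=(6,4) right/bottom  bias=-1
    (3,3)@(7, 7): e=[16,2,2] → #
    (4,3)@(9, 7): e=[12,14,-6] → ·
    (3,4)@(7, 9): e=[12,-6,14] → ·
    (4,4)@(9, 9): e=[8,6,6] → #
    (5,4)@(11, 9): e=[4,18,-2] → ·
    (4,5)@(9, 11): e=[4,-2,18] → ·
    (5,5)@(11, 11): e=[0,10,10] → ·  [on edge]
  covered (2 px):
    · · · · · ·
    · · · · · ·
    · · · · · ·
    · · · # · ·
    · · · · # ·
    · · · · · ·
T2:
  2·area = 28
  edge (0, 6)→(8, 1): d=(8,-5) top-left  bias=+0
  edge (8, 1)→(12, 2): d=(4,1) right/bottom  bias=-1
  edge (12, 2)→(0, 6): d=(-12,4) right/bottom  bias=-1
    (2,1)@(5, 3): e=[1,11,16] → #
    (3,1)@(7, 3): e=[11,9,8] → #
    (4,1)@(9, 3): e=[21,7,0] → ·  [on edge]
    (1,2)@(3, 5): e=[7,21,0] → ·  [on edge]
    (2,2)@(5, 5): e=[17,19,-8] → ·
    (3,2)@(7, 5): e=[27,17,-16] → ·
  covered (2 px):
    · · · · · ·
    · · # # · ·
    · · · · · ·
    · · · · · ·
    · · · · · ·
    · · · · · ·

Answer: [[2,1],[3,1]]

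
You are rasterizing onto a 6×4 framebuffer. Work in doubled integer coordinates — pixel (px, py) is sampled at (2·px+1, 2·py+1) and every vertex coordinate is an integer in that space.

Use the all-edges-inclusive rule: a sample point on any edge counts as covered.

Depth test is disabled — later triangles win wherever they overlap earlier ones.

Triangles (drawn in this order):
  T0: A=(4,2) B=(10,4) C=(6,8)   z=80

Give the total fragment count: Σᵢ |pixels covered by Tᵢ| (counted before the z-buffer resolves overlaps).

T0:
  2·area = 32
  edge (4, 2)→(10, 4): d=(6,2) inclusive
  edge (10, 4)→(6, 8): d=(-4,4) inclusive
  edge (6, 8)→(4, 2): d=(-2,-6) inclusive
    (0,0)@(1, 1): e=[0,48,-16] → ·  [on edge]
    (2,1)@(5, 3): e=[4,24,4] → #
    (3,1)@(7, 3): e=[0,16,16] → #  [on edge]
    (4,1)@(9, 3): e=[-4,8,28] → ·
    (5,1)@(11, 3): e=[-8,0,40] → ·  [on edge]
    (2,2)@(5, 5): e=[16,16,0] → #  [on edge]
    (4,2)@(9, 5): e=[8,0,24] → #  [on edge]
    (5,2)@(11, 5): e=[4,-8,36] → ·
    (2,3)@(5, 7): e=[28,8,-4] → ·
    (3,3)@(7, 7): e=[24,0,8] → #  [on edge]
    (4,3)@(9, 7): e=[20,-8,20] → ·
  covered (6 px):
    · · · · · ·
    · · # # · ·
    · · # # # ·
    · · · # · ·

Answer: 6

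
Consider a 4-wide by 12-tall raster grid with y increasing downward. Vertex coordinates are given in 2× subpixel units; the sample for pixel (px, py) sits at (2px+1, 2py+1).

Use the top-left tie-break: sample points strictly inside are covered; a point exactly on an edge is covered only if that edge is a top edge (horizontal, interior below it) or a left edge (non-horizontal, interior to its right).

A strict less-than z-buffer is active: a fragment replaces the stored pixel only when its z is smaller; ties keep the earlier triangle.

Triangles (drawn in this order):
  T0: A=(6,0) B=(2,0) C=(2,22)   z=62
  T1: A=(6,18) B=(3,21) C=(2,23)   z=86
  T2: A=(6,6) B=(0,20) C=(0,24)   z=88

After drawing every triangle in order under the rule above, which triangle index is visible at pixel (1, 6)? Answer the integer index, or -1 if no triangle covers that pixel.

T0:
  2·area = 88  (B↔C swapped to make it positive)
  edge (6, 0)→(2, 22): d=(-4,22) right/bottom  bias=-1
  edge (2, 22)→(2, 0): d=(0,-22) top-left  bias=+0
  edge (2, 0)→(6, 0): d=(4,0) top-left  bias=+0
    (1,0)@(3, 1): e=[62,22,4] → X
    (2,0)@(5, 1): e=[18,66,4] → X
    (3,0)@(7, 1): e=[-26,110,4] → .
    (1,1)@(3, 3): e=[54,22,12] → X
    (3,1)@(7, 3): e=[-34,110,12] → .
    (1,2)@(3, 5): e=[46,22,20] → X
    (3,2)@(7, 5): e=[-42,110,20] → .
    (1,3)@(3, 7): e=[38,22,28] → X
    (2,3)@(5, 7): e=[-6,66,28] → .
    (1,4)@(3, 9): e=[30,22,36] → X
    (2,4)@(5, 9): e=[-14,66,36] → .
    (1,5)@(3, 11): e=[22,22,44] → X
  covered (11 px):
    . X X .
    . X X .
    . X X .
    . X . .
    . X . .
    . X . .
    . X . .
    . X . .
    . . . .
    . . . .
    . . . .
    . . . .
T1:
  2·area = 3  (B↔C swapped to make it positive)
  edge (6, 18)→(2, 23): d=(-4,5) right/bottom  bias=-1
  edge (2, 23)→(3, 21): d=(1,-2) top-left  bias=+0
  edge (3, 21)→(6, 18): d=(3,-3) top-left  bias=+0
    (3,6)@(7, 13): e=[15,0,-12] → .  [on edge]
    (2,8)@(5, 17): e=[9,0,-6] → .  [on edge]
    (3,8)@(7, 17): e=[-1,4,0] → .  [on edge]
    (2,9)@(5, 19): e=[1,2,0] → X  [on edge]
    (3,9)@(7, 19): e=[-9,6,6] → .
    (1,10)@(3, 21): e=[3,0,0] → X  [on edge]
    (2,10)@(5, 21): e=[-7,4,6] → .
    (0,11)@(1, 23): e=[5,-2,0] → .  [on edge]
    (1,11)@(3, 23): e=[-5,2,6] → .
  covered (2 px):
    . . . .
    . . . .
    . . . .
    . . . .
    . . . .
    . . . .
    . . . .
    . . . .
    . . . .
    . . X .
    . X . .
    . . . .
T2:
  2·area = 24  (B↔C swapped to make it positive)
  edge (6, 6)→(0, 24): d=(-6,18) right/bottom  bias=-1
  edge (0, 24)→(0, 20): d=(0,-4) top-left  bias=+0
  edge (0, 20)→(6, 6): d=(6,-14) top-left  bias=+0
    (3,1)@(7, 3): e=[0,28,-4] → .  [on edge]
    (2,4)@(5, 9): e=[0,20,4] → .  [on edge]
    (1,6)@(3, 13): e=[12,12,0] → X  [on edge]
    (2,6)@(5, 13): e=[-24,20,28] → .
    (1,7)@(3, 15): e=[0,12,12] → .  [on edge]
    (0,9)@(1, 19): e=[12,4,8] → X
    (1,9)@(3, 19): e=[-24,12,36] → .
    (0,10)@(1, 21): e=[0,4,20] → .  [on edge]
  covered (2 px):
    . . . .
    . . . .
    . . . .
    . . . .
    . . . .
    . . . .
    . X . .
    . . . .
    . . . .
    X . . .
    . . . .
    . . . .

Z-buffer (winner per pixel, '.' = empty):
  . 0 0 .
  . 0 0 .
  . 0 0 .
  . 0 . .
  . 0 . .
  . 0 . .
  . 0 . .
  . 0 . .
  . . . .
  2 . 1 .
  . 1 . .
  . . . .

Answer: 0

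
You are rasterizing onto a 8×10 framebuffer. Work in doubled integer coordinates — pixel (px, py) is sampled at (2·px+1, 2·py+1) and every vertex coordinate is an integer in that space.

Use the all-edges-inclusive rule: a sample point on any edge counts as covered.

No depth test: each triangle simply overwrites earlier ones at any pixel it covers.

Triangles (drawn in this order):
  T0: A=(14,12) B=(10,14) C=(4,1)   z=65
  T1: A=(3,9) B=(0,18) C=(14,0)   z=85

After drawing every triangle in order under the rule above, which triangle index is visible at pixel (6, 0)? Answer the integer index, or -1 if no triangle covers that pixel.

T0:
  2·area = 64
  edge (14, 12)→(10, 14): d=(-4,2) inclusive
  edge (10, 14)→(4, 1): d=(-6,-13) inclusive
  edge (4, 1)→(14, 12): d=(10,11) inclusive
    (2,1)@(5, 3): e=[54,1,9] → █
    (3,1)@(7, 3): e=[50,27,-13] → ·
    (2,2)@(5, 5): e=[46,-11,29] → ·
    (3,2)@(7, 5): e=[42,15,7] → █
    (4,2)@(9, 5): e=[38,41,-15] → ·
    (3,3)@(7, 7): e=[34,3,27] → █
    (4,3)@(9, 7): e=[30,29,5] → █
    (5,3)@(11, 7): e=[26,55,-17] → ·
    (3,4)@(7, 9): e=[26,-9,47] → ·
    (4,4)@(9, 9): e=[22,17,25] → █
    (5,4)@(11, 9): e=[18,43,3] → █
    (6,4)@(13, 9): e=[14,69,-19] → ·
  covered (10 px):
    · · · · · · · ·
    · · █ · · · · ·
    · · · █ · · · ·
    · · · █ █ · · ·
    · · · · █ █ · ·
    · · · · █ █ █ ·
    · · · · · █ · ·
    · · · · · · · ·
    · · · · · · · ·
    · · · · · · · ·
T1:
  2·area = 72  (B↔C swapped to make it positive)
  edge (3, 9)→(14, 0): d=(11,-9) inclusive
  edge (14, 0)→(0, 18): d=(-14,18) inclusive
  edge (0, 18)→(3, 9): d=(3,-9) inclusive
    (6,0)@(13, 1): e=[2,4,66] → █
    (7,0)@(15, 1): e=[20,-32,84] → ·
    (2,1)@(5, 3): e=[-48,120,0] → ·  [on edge]
    (5,1)@(11, 3): e=[6,12,54] → █
    (6,1)@(13, 3): e=[24,-24,72] → ·
    (4,2)@(9, 5): e=[10,20,42] → █
    (5,2)@(11, 5): e=[28,-16,60] → ·
    (3,3)@(7, 7): e=[14,28,30] → █
    (4,3)@(9, 7): e=[32,-8,48] → ·
    (1,4)@(3, 9): e=[0,72,0] → █  [on edge]
    (2,4)@(5, 9): e=[18,36,18] → █
    (3,4)@(7, 9): e=[36,0,36] → █  [on edge]
    (0,7)@(1, 15): e=[48,24,0] → █  [on edge]
  covered (11 px):
    · · · · · · █ ·
    · · · · · █ · ·
    · · · · █ · · ·
    · · · █ · · · ·
    · █ █ █ · · · ·
    · █ █ · · · · ·
    · █ · · · · · ·
    █ · · · · · · ·
    · · · · · · · ·
    · · · · · · · ·

Z-buffer (winner per pixel, '.' = empty):
  . . . . . . 1 .
  . . 0 . . 1 . .
  . . . 0 1 . . .
  . . . 1 0 . . .
  . 1 1 1 0 0 . .
  . 1 1 . 0 0 0 .
  . 1 . . . 0 . .
  1 . . . . . . .
  . . . . . . . .
  . . . . . . . .

Answer: 1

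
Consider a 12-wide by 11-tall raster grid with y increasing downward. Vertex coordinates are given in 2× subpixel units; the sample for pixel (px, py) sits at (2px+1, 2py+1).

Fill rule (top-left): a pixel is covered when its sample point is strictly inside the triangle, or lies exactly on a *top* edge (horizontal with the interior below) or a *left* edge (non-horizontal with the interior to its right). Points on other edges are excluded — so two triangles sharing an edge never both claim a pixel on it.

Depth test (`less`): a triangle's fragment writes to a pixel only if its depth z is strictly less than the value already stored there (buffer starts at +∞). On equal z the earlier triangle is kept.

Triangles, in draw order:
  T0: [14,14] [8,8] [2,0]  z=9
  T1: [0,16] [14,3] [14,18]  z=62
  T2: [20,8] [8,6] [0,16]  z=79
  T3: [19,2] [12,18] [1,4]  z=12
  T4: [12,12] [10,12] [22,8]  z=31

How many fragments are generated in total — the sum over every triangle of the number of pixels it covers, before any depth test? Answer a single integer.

T0:
  2·area = 12
  edge (14, 14)→(8, 8): d=(-6,-6) top-left  bias=+0
  edge (8, 8)→(2, 0): d=(-6,-8) top-left  bias=+0
  edge (2, 0)→(14, 14): d=(12,14) right/bottom  bias=-1
    (0,0)@(1, 1): e=[0,-14,26] → ·  [on edge]
    (1,1)@(3, 3): e=[0,-10,22] → ·  [on edge]
    (2,2)@(5, 5): e=[0,-6,18] → ·  [on edge]
    (3,3)@(7, 7): e=[0,-2,14] → ·  [on edge]
    (4,4)@(9, 9): e=[0,2,10] → █  [on edge]
    (5,4)@(11, 9): e=[12,18,-18] → ·
    (4,5)@(9, 11): e=[-12,-10,34] → ·
    (5,5)@(11, 11): e=[0,6,6] → █  [on edge]
    (6,5)@(13, 11): e=[12,22,-22] → ·
    (5,6)@(11, 13): e=[-12,-6,30] → ·
    (6,6)@(13, 13): e=[0,10,2] → █  [on edge]
    (7,6)@(15, 13): e=[12,26,-26] → ·
    (7,7)@(15, 15): e=[0,14,-2] → ·  [on edge]
    (8,8)@(17, 17): e=[0,18,-6] → ·  [on edge]
    (9,9)@(19, 19): e=[0,22,-10] → ·  [on edge]
    (10,10)@(21, 21): e=[0,26,-14] → ·  [on edge]
  covered (3 px):
    · · · · · · · · · · · ·
    · · · · · · · · · · · ·
    · · · · · · · · · · · ·
    · · · · · · · · · · · ·
    · · · · █ · · · · · · ·
    · · · · · █ · · · · · ·
    · · · · · · █ · · · · ·
    · · · · · · · · · · · ·
    · · · · · · · · · · · ·
    · · · · · · · · · · · ·
    · · · · · · · · · · · ·
T1:
  2·area = 210
  edge (0, 16)→(14, 3): d=(14,-13) top-left  bias=+0
  edge (14, 3)→(14, 18): d=(0,15) right/bottom  bias=-1
  edge (14, 18)→(0, 16): d=(-14,-2) top-left  bias=+0
    (6,2)@(13, 5): e=[15,15,180] → █
    (7,2)@(15, 5): e=[41,-15,184] → ·
    (5,3)@(11, 7): e=[17,45,148] → █
    (7,3)@(15, 7): e=[69,-15,156] → ·
    (4,4)@(9, 9): e=[19,75,116] → █
    (7,4)@(15, 9): e=[97,-15,128] → ·
    (3,5)@(7, 11): e=[21,105,84] → █
    (7,5)@(15, 11): e=[125,-15,100] → ·
    (2,6)@(5, 13): e=[23,135,52] → █
    (7,6)@(15, 13): e=[153,-15,72] → ·
    (1,7)@(3, 15): e=[25,165,20] → █
    (7,7)@(15, 15): e=[181,-15,44] → ·
    (3,8)@(7, 17): e=[105,105,0] → █  [on edge]
    (10,9)@(21, 19): e=[315,-105,0] → ·  [on edge]
  covered (25 px):
    · · · · · · · · · · · ·
    · · · · · · · · · · · ·
    · · · · · · █ · · · · ·
    · · · · · █ █ · · · · ·
    · · · · █ █ █ · · · · ·
    · · · █ █ █ █ · · · · ·
    · · █ █ █ █ █ · · · · ·
    · █ █ █ █ █ █ · · · · ·
    · · · █ █ █ █ · · · · ·
    · · · · · · · · · · · ·
    · · · · · · · · · · · ·
T2:
  2·area = 136  (B↔C swapped to make it positive)
  edge (20, 8)→(0, 16): d=(-20,8) right/bottom  bias=-1
  edge (0, 16)→(8, 6): d=(8,-10) top-left  bias=+0
  edge (8, 6)→(20, 8): d=(12,2) right/bottom  bias=-1
    (4,3)@(9, 7): e=[108,18,10] → █
    (5,3)@(11, 7): e=[92,38,6] → █
    (6,3)@(13, 7): e=[76,58,2] → █
    (7,3)@(15, 7): e=[60,78,-2] → ·
    (3,4)@(7, 9): e=[84,14,38] → █
    (7,4)@(15, 9): e=[20,94,22] → █
    (8,4)@(17, 9): e=[4,114,18] → █
    (9,4)@(19, 9): e=[-12,134,14] → ·
    (2,5)@(5, 11): e=[60,10,66] → █
    (6,5)@(13, 11): e=[-4,90,50] → ·
    (7,5)@(15, 11): e=[-20,110,46] → ·
    (8,5)@(17, 11): e=[-36,130,42] → ·
  covered (17 px):
    · · · · · · · · · · · ·
    · · · · · · · · · · · ·
    · · · · · · · · · · · ·
    · · · · █ █ █ · · · · ·
    · · · █ █ █ █ █ █ · · ·
    · · █ █ █ █ · · · · · ·
    · █ █ █ · · · · · · · ·
    █ · · · · · · · · · · ·
    · · · · · · · · · · · ·
    · · · · · · · · · · · ·
    · · · · · · · · · · · ·
T3:
  2·area = 274
  edge (19, 2)→(12, 18): d=(-7,16) right/bottom  bias=-1
  edge (12, 18)→(1, 4): d=(-11,-14) top-left  bias=+0
  edge (1, 4)→(19, 2): d=(18,-2) top-left  bias=+0
    (5,1)@(11, 3): e=[121,151,2] → █
    (6,1)@(13, 3): e=[89,179,6] → █
    (7,1)@(15, 3): e=[57,207,10] → █
    (8,1)@(17, 3): e=[25,235,14] → █
    (9,1)@(19, 3): e=[-7,263,18] → ·
    (1,2)@(3, 5): e=[235,17,22] → █
    (2,2)@(5, 5): e=[203,45,26] → █
    (3,2)@(7, 5): e=[171,73,30] → █
    (4,2)@(9, 5): e=[139,101,34] → █
    (9,2)@(19, 5): e=[-21,241,54] → ·
    (1,3)@(3, 7): e=[221,-5,58] → ·
    (2,3)@(5, 7): e=[189,23,62] → █
  covered (34 px):
    · · · · · · · · · · · ·
    · · · · · █ █ █ █ · · ·
    · █ █ █ █ █ █ █ █ · · ·
    · · █ █ █ █ █ █ · · · ·
    · · █ █ █ █ █ █ · · · ·
    · · · █ █ █ █ █ · · · ·
    · · · · █ █ █ · · · · ·
    · · · · · █ █ · · · · ·
    · · · · · · · · · · · ·
    · · · · · · · · · · · ·
    · · · · · · · · · · · ·
T4:
  2·area = 8
  edge (12, 12)→(10, 12): d=(-2,0) right/bottom  bias=-1
  edge (10, 12)→(22, 8): d=(12,-4) top-left  bias=+0
  edge (22, 8)→(12, 12): d=(-10,4) right/bottom  bias=-1
    (9,4)@(19, 9): e=[6,0,2] → █  [on edge]
    (10,4)@(21, 9): e=[6,8,-6] → ·
    (6,5)@(13, 11): e=[2,0,6] → █  [on edge]
    (7,5)@(15, 11): e=[2,8,-2] → ·
    (9,5)@(19, 11): e=[2,24,-18] → ·
    (3,6)@(7, 13): e=[-2,0,10] → ·  [on edge]
    (6,6)@(13, 13): e=[-2,24,-14] → ·
    (0,7)@(1, 15): e=[-6,0,14] → ·  [on edge]
  covered (2 px):
    · · · · · · · · · · · ·
    · · · · · · · · · · · ·
    · · · · · · · · · · · ·
    · · · · · · · · · · · ·
    · · · · · · · · · █ · ·
    · · · · · · █ · · · · ·
    · · · · · · · · · · · ·
    · · · · · · · · · · · ·
    · · · · · · · · · · · ·
    · · · · · · · · · · · ·
    · · · · · · · · · · · ·

Final: 81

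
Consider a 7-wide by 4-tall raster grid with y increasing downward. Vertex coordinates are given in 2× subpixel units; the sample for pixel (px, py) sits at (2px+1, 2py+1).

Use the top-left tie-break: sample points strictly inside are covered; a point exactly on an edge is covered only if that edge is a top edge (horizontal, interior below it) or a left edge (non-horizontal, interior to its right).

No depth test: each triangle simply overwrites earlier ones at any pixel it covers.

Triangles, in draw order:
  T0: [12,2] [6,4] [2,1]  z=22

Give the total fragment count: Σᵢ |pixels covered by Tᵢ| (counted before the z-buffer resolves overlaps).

T0:
  2·area = 26
  edge (12, 2)→(6, 4): d=(-6,2) right/bottom  bias=-1
  edge (6, 4)→(2, 1): d=(-4,-3) top-left  bias=+0
  edge (2, 1)→(12, 2): d=(10,1) right/bottom  bias=-1
    (2,1)@(5, 3): e=[8,1,17] → █
    (3,1)@(7, 3): e=[4,7,15] → █
    (4,1)@(9, 3): e=[0,13,13] → ·  [on edge]
    (1,2)@(3, 5): e=[0,-13,39] → ·  [on edge]
    (2,2)@(5, 5): e=[-4,-7,37] → ·
    (3,2)@(7, 5): e=[-8,-1,35] → ·
  covered (2 px):
    · · · · · · ·
    · · █ █ · · ·
    · · · · · · ·
    · · · · · · ·

Answer: 2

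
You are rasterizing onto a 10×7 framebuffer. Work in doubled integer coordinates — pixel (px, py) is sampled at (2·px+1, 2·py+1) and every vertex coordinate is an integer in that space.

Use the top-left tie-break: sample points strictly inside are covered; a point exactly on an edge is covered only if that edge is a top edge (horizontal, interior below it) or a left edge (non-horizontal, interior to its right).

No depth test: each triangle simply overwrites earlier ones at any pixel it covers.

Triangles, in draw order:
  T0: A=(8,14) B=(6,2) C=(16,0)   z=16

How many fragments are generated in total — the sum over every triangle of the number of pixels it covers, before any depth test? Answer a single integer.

T0:
  2·area = 124
  edge (8, 14)→(6, 2): d=(-2,-12) top-left  bias=+0
  edge (6, 2)→(16, 0): d=(10,-2) top-left  bias=+0
  edge (16, 0)→(8, 14): d=(-8,14) right/bottom  bias=-1
    (5,0)@(11, 1): e=[62,0,62] → X  [on edge]
    (6,0)@(13, 1): e=[86,4,34] → X
    (7,0)@(15, 1): e=[110,8,6] → X
    (8,0)@(17, 1): e=[134,12,-22] → .
    (0,1)@(1, 3): e=[-62,0,186] → .  [on edge]
    (3,1)@(7, 3): e=[10,12,102] → X
    (4,1)@(9, 3): e=[34,16,74] → X
    (7,1)@(15, 3): e=[106,28,-10] → .
    (3,2)@(7, 5): e=[6,32,86] → X
    (7,2)@(15, 5): e=[102,48,-26] → .
    (3,3)@(7, 7): e=[2,52,70] → X
    (6,3)@(13, 7): e=[74,64,-14] → .
  covered (16 px):
    . . . . . X X X . .
    . . . X X X X . . .
    . . . X X X X . . .
    . . . X X X . . . .
    . . . . X . . . . .
    . . . . X . . . . .
    . . . . . . . . . .

Answer: 16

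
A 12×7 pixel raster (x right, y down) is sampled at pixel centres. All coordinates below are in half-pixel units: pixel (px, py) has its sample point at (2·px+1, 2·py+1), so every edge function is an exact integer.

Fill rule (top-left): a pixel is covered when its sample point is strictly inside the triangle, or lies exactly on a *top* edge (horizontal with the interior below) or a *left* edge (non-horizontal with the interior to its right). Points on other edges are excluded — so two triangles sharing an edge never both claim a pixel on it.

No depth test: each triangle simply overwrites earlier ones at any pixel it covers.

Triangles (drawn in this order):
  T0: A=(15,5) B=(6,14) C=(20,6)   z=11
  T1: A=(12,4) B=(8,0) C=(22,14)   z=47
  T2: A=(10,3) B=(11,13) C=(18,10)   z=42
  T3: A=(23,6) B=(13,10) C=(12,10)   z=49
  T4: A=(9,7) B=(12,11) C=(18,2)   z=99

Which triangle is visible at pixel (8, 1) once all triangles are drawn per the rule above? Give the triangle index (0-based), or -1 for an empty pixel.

T0:
  2·area = 54  (B↔C swapped to make it positive)
  edge (15, 5)→(20, 6): d=(5,1) right/bottom  bias=-1
  edge (20, 6)→(6, 14): d=(-14,8) right/bottom  bias=-1
  edge (6, 14)→(15, 5): d=(9,-9) top-left  bias=+0
    (9,0)@(19, 1): e=[-24,78,0] → ·  [on edge]
    (2,1)@(5, 3): e=[0,162,-108] → ·  [on edge]
    (8,1)@(17, 3): e=[-12,66,0] → ·  [on edge]
    (7,2)@(15, 5): e=[0,54,0] → ·  [on edge]
    (6,3)@(13, 7): e=[12,42,0] → #  [on edge]
    (7,3)@(15, 7): e=[10,26,18] → #
    (8,3)@(17, 7): e=[8,10,36] → #
    (9,3)@(19, 7): e=[6,-6,54] → ·
    (5,4)@(11, 9): e=[24,30,0] → #  [on edge]
    (7,4)@(15, 9): e=[20,-2,36] → ·
    (8,4)@(17, 9): e=[18,-18,54] → ·
    (4,5)@(9, 11): e=[36,18,0] → #  [on edge]
    (3,6)@(7, 13): e=[48,6,0] → #  [on edge]
  covered (8 px):
    · · · · · · · · · · · ·
    · · · · · · · · · · · ·
    · · · · · · · · · · · ·
    · · · · · · # # # · · ·
    · · · · · # # · · · · ·
    · · · · # # · · · · · ·
    · · · # · · · · · · · ·
T1:
  degenerate (2·area = 0) — covers nothing
T2:
  2·area = 73  (B↔C swapped to make it positive)
  edge (10, 3)→(18, 10): d=(8,7) right/bottom  bias=-1
  edge (18, 10)→(11, 13): d=(-7,3) right/bottom  bias=-1
  edge (11, 13)→(10, 3): d=(-1,-10) top-left  bias=+0
    (5,2)@(11, 5): e=[9,56,8] → #
    (6,2)@(13, 5): e=[-5,50,28] → ·
    (5,3)@(11, 7): e=[25,42,6] → #
    (6,3)@(13, 7): e=[11,36,26] → #
    (7,3)@(15, 7): e=[-3,30,46] → ·
    (5,4)@(11, 9): e=[41,28,4] → #
    (7,4)@(15, 9): e=[13,16,44] → #
    (8,4)@(17, 9): e=[-1,10,64] → ·
    (5,5)@(11, 11): e=[57,14,2] → #
    (8,5)@(17, 11): e=[15,-4,62] → ·
    (5,6)@(11, 13): e=[73,0,0] → ·  [on edge]
    (6,6)@(13, 13): e=[59,-6,20] → ·
  covered (9 px):
    · · · · · · · · · · · ·
    · · · · · · · · · · · ·
    · · · · · # · · · · · ·
    · · · · · # # · · · · ·
    · · · · · # # # · · · ·
    · · · · · # # # · · · ·
    · · · · · · · · · · · ·
T3:
  2·area = 4
  edge (23, 6)→(13, 10): d=(-10,4) right/bottom  bias=-1
  edge (13, 10)→(12, 10): d=(-1,0) right/bottom  bias=-1
  edge (12, 10)→(23, 6): d=(11,-4) top-left  bias=+0
    (7,4)@(15, 9): e=[2,1,1] → #
    (8,4)@(17, 9): e=[-6,1,9] → ·
    (7,5)@(15, 11): e=[-18,-1,23] → ·
  covered (1 px):
    · · · · · · · · · · · ·
    · · · · · · · · · · · ·
    · · · · · · · · · · · ·
    · · · · · · · · · · · ·
    · · · · · · · # · · · ·
    · · · · · · · · · · · ·
    · · · · · · · · · · · ·
T4:
  2·area = 51  (B↔C swapped to make it positive)
  edge (9, 7)→(18, 2): d=(9,-5) top-left  bias=+0
  edge (18, 2)→(12, 11): d=(-6,9) right/bottom  bias=-1
  edge (12, 11)→(9, 7): d=(-3,-4) top-left  bias=+0
    (8,1)@(17, 3): e=[4,3,44] → #
    (9,1)@(19, 3): e=[14,-15,52] → ·
    (6,2)@(13, 5): e=[2,27,22] → #
    (7,2)@(15, 5): e=[12,9,30] → #
    (8,2)@(17, 5): e=[22,-9,38] → ·
    (4,3)@(9, 7): e=[0,51,0] → #  [on edge]
    (5,3)@(11, 7): e=[10,33,8] → #
    (7,3)@(15, 7): e=[30,-3,24] → ·
    (4,4)@(9, 9): e=[18,39,-6] → ·
    (5,4)@(11, 9): e=[28,21,2] → #
    (7,4)@(15, 9): e=[48,-15,18] → ·
    (5,5)@(11, 11): e=[46,9,-4] → ·
  covered (8 px):
    · · · · · · · · · · · ·
    · · · · · · · · # · · ·
    · · · · · · # # · · · ·
    · · · · # # # · · · · ·
    · · · · · # # · · · · ·
    · · · · · · · · · · · ·
    · · · · · · · · · · · ·

Z-buffer (winner per pixel, '.' = empty):
  . . . . . . . . . . . .
  . . . . . . . . 4 . . .
  . . . . . 2 4 4 . . . .
  . . . . 4 4 4 0 0 . . .
  . . . . . 4 4 3 . . . .
  . . . . 0 2 2 2 . . . .
  . . . 0 . . . . . . . .

Answer: 4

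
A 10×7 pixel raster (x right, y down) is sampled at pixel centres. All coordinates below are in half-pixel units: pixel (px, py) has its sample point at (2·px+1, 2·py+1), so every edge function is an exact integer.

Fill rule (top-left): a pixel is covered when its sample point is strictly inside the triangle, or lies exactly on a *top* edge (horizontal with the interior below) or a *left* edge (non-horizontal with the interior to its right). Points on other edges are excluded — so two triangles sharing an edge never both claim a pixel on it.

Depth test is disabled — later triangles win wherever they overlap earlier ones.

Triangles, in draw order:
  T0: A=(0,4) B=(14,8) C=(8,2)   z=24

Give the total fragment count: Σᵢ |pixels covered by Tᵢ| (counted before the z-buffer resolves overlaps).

T0:
  2·area = 60  (B↔C swapped to make it positive)
  edge (0, 4)→(8, 2): d=(8,-2) top-left  bias=+0
  edge (8, 2)→(14, 8): d=(6,6) right/bottom  bias=-1
  edge (14, 8)→(0, 4): d=(-14,-4) top-left  bias=+0
    (3,0)@(7, 1): e=[-10,0,70] → .  [on edge]
    (2,1)@(5, 3): e=[2,24,34] → X
    (3,1)@(7, 3): e=[6,12,42] → X
    (4,1)@(9, 3): e=[10,0,50] → .  [on edge]
    (2,2)@(5, 5): e=[18,36,6] → X
    (4,2)@(9, 5): e=[26,12,22] → X
    (5,2)@(11, 5): e=[30,0,30] → .  [on edge]
    (2,3)@(5, 7): e=[34,48,-22] → .
    (3,3)@(7, 7): e=[38,36,-14] → .
    (4,3)@(9, 7): e=[42,24,-6] → .
    (5,3)@(11, 7): e=[46,12,2] → X
    (6,3)@(13, 7): e=[50,0,10] → .  [on edge]
    (7,4)@(15, 9): e=[70,0,-10] → .  [on edge]
    (8,5)@(17, 11): e=[90,0,-30] → .  [on edge]
    (9,6)@(19, 13): e=[110,0,-50] → .  [on edge]
  covered (6 px):
    . . . . . . . . . .
    . . X X . . . . . .
    . . X X X . . . . .
    . . . . . X . . . .
    . . . . . . . . . .
    . . . . . . . . . .
    . . . . . . . . . .

Final: 6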